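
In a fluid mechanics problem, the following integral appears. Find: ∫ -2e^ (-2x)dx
Since d/dx[e^(-2x)]=-2e^(-2x), we get 1 e^(-2x) + C

Answer: e^(-2x) + C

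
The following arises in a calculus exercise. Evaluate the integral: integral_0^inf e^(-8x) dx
integral_0^inf e^(-8x) dx = [-1/8 * e^(-8x)]_0^inf
= 0 - (-1/8) = 1/8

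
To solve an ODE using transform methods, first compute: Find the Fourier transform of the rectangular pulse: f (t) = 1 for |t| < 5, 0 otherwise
F(omega)=integral from -5 to 5 of e^(-j * omega * t) dt
=2 * sin(5 * omega)/omega=10 * sinc(5 * omega/pi)

Answer: 2 * sin(5 * omega)/omega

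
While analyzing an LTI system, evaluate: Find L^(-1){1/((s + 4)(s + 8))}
Partial fractions: 1/((s + 4)(s + 8)) = A/(s + 4) + B/(s + 8)
Cover-up: A = 1/(s + 8)|_{s = -4} = 1/4; B = 1/(s + 4)|_{s = -8} = -1/4
L^(-1) = (1/4)e^(-4t) - (1/4)e^(-8t)

Answer: (1/4)(e^(-4t) - e^(-8t))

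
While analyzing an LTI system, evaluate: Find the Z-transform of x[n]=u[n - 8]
Using the time-shift property: Z{u[n-8]} = z^(-8) * z/(z-1)
= z^(-7)/(z-1)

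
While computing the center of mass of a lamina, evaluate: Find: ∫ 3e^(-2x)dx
Since d/dx[e^(-2x)] = -2e^(-2x), we get -3/2 e^(-2x) + C

Answer: (-3/2)e^(-2x) + C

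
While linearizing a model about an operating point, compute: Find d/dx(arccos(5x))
d/dx[arccos(u)]=-u'/√(1-u²), u=5x, u'=5

Answer: -5/√(1-25x²)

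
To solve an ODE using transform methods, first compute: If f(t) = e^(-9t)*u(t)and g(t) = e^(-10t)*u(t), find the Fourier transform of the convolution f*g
By the convolution theorem: F{f * g} = F(omega) * G(omega)
F(omega) = 1/(9 + j * omega), G(omega) = 1/(10 + j * omega)
F{f * g} = 1/((9 + j * omega)(10 + j * omega))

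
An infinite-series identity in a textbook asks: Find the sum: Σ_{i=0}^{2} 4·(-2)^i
Geometric series: S = a(1 - r^n)/(1 - r)
a = 4, r = -2, n = 3
S = 4(1 + 8)/3 = 12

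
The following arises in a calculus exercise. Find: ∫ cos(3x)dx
Using substitution u=3x: ∫ cos(u) du/3=sin(u)/3+C

Answer: (1/3)sin(3x)+C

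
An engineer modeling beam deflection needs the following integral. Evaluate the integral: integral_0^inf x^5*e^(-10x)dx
This is a Gamma integral. Substitute u=10x (du=10 dx):
integral_0^inf x^5 * e^(-10x) dx=(1/10^6) integral_0^inf u^5 * e^(-u) du
=Gamma(6)/10^6=5!/10^6=120/1000000

Answer: 3/25000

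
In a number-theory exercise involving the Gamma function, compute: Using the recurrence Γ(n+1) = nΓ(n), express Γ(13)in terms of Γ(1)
Γ(13)=12Γ(12)=12·11Γ(11)=...=12!·Γ(1)=479001600·Γ(1)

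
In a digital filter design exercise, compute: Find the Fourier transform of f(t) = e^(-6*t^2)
The Fourier transform of a Gaussian e^(-a*t^2) is sqrt(pi/a)*e^(-omega^2/(4a)).
With a=6: F(omega)=sqrt(pi/6)*e^(-omega^2/24)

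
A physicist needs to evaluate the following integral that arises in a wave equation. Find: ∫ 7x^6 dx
Using power rule: ∫ 7x^6 dx=7/7 x^7+C=x^7+C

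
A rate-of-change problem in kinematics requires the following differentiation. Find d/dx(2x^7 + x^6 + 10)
Power rule: d/dx(ax^n)=n·a·x^(n-1)
Term by term: 14·x^6+6·x^5

Answer: 14x^6+6x^5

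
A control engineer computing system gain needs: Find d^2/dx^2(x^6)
Apply power rule 2 times:
d^1: 6x^5
d^2: 30x^4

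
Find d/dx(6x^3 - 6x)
Power rule: d/dx(ax^n)=n·a·x^(n-1)
Term by term: 18·x^2-6

Answer: 18x^2-6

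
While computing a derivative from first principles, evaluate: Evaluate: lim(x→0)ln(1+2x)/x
L'Hôpital (0/0): lim 2/(1 + 2x) / 1=2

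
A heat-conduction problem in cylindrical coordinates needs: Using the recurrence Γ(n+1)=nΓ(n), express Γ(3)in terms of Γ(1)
Γ(3)=2Γ(2)=2·1Γ(1)=...=2!·Γ(1)=2·Γ(1)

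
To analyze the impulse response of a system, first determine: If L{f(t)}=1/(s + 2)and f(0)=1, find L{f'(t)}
L{f'(t)}=s·F(s) - f(0)=s/(s + 2) - 1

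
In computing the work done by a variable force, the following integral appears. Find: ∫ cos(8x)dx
Using substitution u=8x: ∫ cos(u) du/8=sin(u)/8 + C

Answer: (1/8)sin(8x) + C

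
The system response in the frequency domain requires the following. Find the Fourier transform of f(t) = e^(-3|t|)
Using the standard pair: F{e^(-a|t|)}=2a/(a^2+omega^2)
With a=3: F(omega)=6/(9+omega^2)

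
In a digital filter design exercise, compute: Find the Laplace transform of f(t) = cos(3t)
L{cos(wt)} = s/(s² + w²)
L{cos(3t)} = s/(s² + 9)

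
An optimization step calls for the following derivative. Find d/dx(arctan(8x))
d/dx[arctan(u)] = u'/(1 + u²), u = 8x, u' = 8

Answer: 8/(1 + 64x²)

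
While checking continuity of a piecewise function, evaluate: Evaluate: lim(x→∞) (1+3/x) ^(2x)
Rewrite as [(1+3/x)^x]^2.
lim(1+3/x)^x=e^3, so limit=(e^3)^2=e^6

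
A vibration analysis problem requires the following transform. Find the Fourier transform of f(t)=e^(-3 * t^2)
The Fourier transform of a Gaussian e^(-a * t^2) is sqrt(pi/a) * e^(-omega^2/(4a)).
With a = 3: F(omega) = sqrt(pi/3) * e^(-omega^2/12)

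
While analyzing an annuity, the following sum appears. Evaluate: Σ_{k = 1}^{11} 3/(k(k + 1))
Partial fractions: 3/(k(k + 1)) = 3/k - 3/(k + 1)
Telescoping sum: 3(1 - 1/12) = 3·11/12

Answer: 11/4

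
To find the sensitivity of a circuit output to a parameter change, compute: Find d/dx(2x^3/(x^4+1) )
Quotient rule: (f/g)'=(f'g - fg')/g²
f=2x^3, f'=6x^2
g=x^4+1, g'=4x^3

Answer: (6x^2·(x^4+1)-8x^6)/(x^4+1)²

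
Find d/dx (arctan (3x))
d/dx[arctan(u)]=u'/(1 + u²), u=3x, u'=3

Answer: 3/(1 + 9x²)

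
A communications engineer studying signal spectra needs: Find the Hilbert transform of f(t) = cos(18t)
The Hilbert transform shifts each frequency component by -pi/2.
H{cos(wt)}=sin(wt)
With w=18: H{cos(18t)}=sin(18t)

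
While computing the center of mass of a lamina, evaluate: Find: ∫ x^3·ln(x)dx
By parts: u = ln(x), dv = x^3 dx
du = 1/x dx, v = x^4/4
= x^4·ln(x)/4 - ∫ x^3/4 dx
= x^4·ln(x)/4 - x^4/16 + C

Answer: x^4(ln(x)/4 - 1/16) + C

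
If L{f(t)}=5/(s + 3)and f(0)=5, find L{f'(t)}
L{f'(t)}=s·F(s) - f(0)=5s/(s+3)-5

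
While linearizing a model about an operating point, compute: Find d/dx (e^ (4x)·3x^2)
Product rule: (fg)' = f'g+fg'
f = e^(4x), f' = 4·e^(4x)
g = 3x^2, g' = 6x

Answer: 12·e^(4x)·x^2+6·e^(4x)·x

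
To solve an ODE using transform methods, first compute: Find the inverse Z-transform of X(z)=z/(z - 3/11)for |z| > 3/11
Standard pair: z/(z-a) <-> a^n * u[n] for causal signals
With a=3/11: x[n]=(3/11)^n * u[n]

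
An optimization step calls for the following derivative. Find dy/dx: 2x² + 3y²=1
Differentiate: 4x+6y·(dy/dx) = 0
dy/dx = -4x/(6y) = -(2/3)·(x/y)

Answer: dy/dx = -(2/3)·(x/y)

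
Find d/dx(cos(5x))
Chain rule: d/dx[cos(u)] = -sin(u)·u' where u = 5x
u' = 5

Answer: -5·sin(5x)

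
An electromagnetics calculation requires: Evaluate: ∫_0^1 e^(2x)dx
Antiderivative: (1/2)e^(2x)
Evaluate: (1/2)(e^2 - 1)

Answer: (e^2 - 1)/2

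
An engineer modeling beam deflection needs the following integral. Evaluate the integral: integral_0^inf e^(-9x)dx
integral_0^inf e^(-9x) dx=[-1/9 * e^(-9x)]_0^inf
=0 - (-1/9)=1/9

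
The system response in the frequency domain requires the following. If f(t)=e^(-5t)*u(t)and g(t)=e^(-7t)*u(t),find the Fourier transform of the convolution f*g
By the convolution theorem: F{f * g} = F(omega) * G(omega)
F(omega) = 1/(5+j * omega), G(omega) = 1/(7+j * omega)
F{f * g} = 1/((5+j * omega)(7+j * omega))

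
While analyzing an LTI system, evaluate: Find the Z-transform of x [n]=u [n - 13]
Using the time-shift property: Z{u[n-13]} = z^(-13)*z/(z-1)
= z^(-12)/(z-1)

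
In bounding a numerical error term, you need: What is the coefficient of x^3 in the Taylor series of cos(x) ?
cos(x) has only even powers. Coefficient of x^3 = 0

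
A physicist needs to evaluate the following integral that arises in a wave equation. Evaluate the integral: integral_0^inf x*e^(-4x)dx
This is a Gamma integral. Substitute u = 4x (du = 4 dx):
integral_0^inf x*e^(-4x) dx = (1/4^2) integral_0^inf u^1*e^(-u) du
= Gamma(2)/4^2 = 1!/4^2 = 1/16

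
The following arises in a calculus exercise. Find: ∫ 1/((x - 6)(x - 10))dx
Partial fractions: 1/((x-6)(x-10)) = A/(x-6) + B/(x-10)
A = -1/4, B = 1/4
∫ [-1/4· 1/(x-6) + 1/4· 1/(x-10)] dx
= (1/4)[ln|x-10| - ln|x-6|] + C

Answer: (1/4)·ln|(x-10)/(x-6)| + C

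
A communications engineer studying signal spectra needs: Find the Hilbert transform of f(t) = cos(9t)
The Hilbert transform shifts each frequency component by -pi/2.
H{cos(wt)} = sin(wt)
With w = 9: H{cos(9t)} = sin(9t)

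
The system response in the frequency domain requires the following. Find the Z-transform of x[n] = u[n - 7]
Using the time-shift property: Z{u[n-7]} = z^(-7) * z/(z-1)
= z^(-6)/(z-1)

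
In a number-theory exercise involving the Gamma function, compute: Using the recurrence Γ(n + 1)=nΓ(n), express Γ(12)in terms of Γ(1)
Γ(12)=11Γ(11)=11·10Γ(10)=...=11!·Γ(1)=39916800·Γ(1)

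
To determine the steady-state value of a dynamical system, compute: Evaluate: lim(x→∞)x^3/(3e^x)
Apply L'Hôpital 3 times (∞/∞ each time):
Eventually get 3!/(3e^x) → 0

Answer: 0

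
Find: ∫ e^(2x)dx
Since d/dx[e^(2x)]=2e^(2x), we get 1/2 e^(2x) + C

Answer: (1/2)e^(2x) + C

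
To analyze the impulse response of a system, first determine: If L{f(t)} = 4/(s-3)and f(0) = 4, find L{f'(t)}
L{f'(t)}=s·F(s) - f(0)=4s/(s-3)-4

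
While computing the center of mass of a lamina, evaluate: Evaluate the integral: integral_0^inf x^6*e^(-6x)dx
This is a Gamma integral. Substitute u = 6x (du = 6 dx):
integral_0^inf x^6*e^(-6x) dx = (1/6^7) integral_0^inf u^6*e^(-u) du
= Gamma(7)/6^7 = 6!/6^7 = 720/279936

Answer: 5/1944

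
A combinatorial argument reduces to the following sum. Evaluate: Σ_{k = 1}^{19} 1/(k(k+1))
Partial fractions: 1/(k(k + 1)) = 1/k - 1/(k + 1)
Telescoping sum: 1(1 - 1/20) = 1·19/20

Answer: 19/20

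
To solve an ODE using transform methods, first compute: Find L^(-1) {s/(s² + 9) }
L^(-1){s/(s² + w²)}=cos(wt)
Here w=3

Answer: cos(3t)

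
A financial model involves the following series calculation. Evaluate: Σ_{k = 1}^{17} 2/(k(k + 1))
Partial fractions: 2/(k(k+1))=2/k - 2/(k+1)
Telescoping sum: 2(1-1/18)=2·17/18

Answer: 17/9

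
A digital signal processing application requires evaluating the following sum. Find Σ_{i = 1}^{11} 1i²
=1·n(n + 1)(2n + 1)/6=1·11·12·23/6=506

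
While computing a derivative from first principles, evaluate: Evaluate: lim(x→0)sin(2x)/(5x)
L'Hôpital (0/0): lim 2cos(2x)/5=2/5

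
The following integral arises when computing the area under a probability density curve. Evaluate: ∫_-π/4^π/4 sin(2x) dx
Antiderivative: -cos(2x)/2
Evaluate at bounds: [-cos(2·π/4)/2] - [-cos(2·-π/4)/2]
= (-(0)+(0))/2 = 0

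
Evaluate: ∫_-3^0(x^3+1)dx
Step 1: Find antiderivative F(x)=(1/4)x^4 + x
Step 2: F(0) - F(-3)=0 - (69/4)=-69/4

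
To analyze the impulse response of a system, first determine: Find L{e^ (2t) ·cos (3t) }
First shifting: L{e^(at)f(t)}=F(s-a)
L{cos(3t)}=s/(s² + 9)
Shift: (s-2)/((s-2)² + 9)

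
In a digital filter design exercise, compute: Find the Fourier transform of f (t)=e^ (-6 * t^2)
The Fourier transform of a Gaussian e^(-a * t^2) is sqrt(pi/a) * e^(-omega^2/(4a)).
With a=6: F(omega)=sqrt(pi/6) * e^(-omega^2/24)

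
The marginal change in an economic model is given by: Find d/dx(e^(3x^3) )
Chain rule: d/dx[e^u] = e^u · u' where u = 3x^3
u' = 9x^2

Answer: 9x^2·e^(3x^3)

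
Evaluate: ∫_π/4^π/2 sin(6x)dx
Antiderivative: -cos(6x)/6
Evaluate at bounds: [-cos(6·π/2)/6] - [-cos(6·π/4)/6]
= (-(-1) + (0))/6 = 1/6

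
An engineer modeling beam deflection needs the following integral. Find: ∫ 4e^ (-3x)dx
Since d/dx[e^(-3x)]=-3e^(-3x), we get -4/3 e^(-3x) + C

Answer: (-4/3)e^(-3x) + C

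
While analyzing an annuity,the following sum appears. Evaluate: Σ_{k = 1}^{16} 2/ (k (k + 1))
Partial fractions: 2/(k(k + 1))=2/k - 2/(k + 1)
Telescoping sum: 2(1 - 1/17)=2·16/17

Answer: 32/17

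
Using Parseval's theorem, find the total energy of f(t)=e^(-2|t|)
Parseval's theorem: E=integral |f(t)|^2 dt=(1/2pi) integral |F(omega)|^2 domega
E=integral_{-inf}^{inf} e^(-4|t|) dt=2*integral_0^inf e^(-4t) dt=2/(2*2)=1/2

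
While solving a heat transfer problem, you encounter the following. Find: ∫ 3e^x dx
Since d/dx[e^x] = +e^x, we get 3e^x+C

Answer: 3e^x+C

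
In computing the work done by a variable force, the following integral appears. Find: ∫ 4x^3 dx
Using power rule: ∫ 4x^3 dx = 4/4 x^4 + C = x^4 + C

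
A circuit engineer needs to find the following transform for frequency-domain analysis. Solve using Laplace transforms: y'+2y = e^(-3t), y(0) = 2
Take L: sY - 2 + 2Y = 1/(s + 3)
Y(s + 2) = 1/(s + 3) + 2
Y = 1/((s + 3)(s + 2)) + 2/(s + 2)
Partial fractions: 1/((s + 3)(s + 2)) = -1/(s + 3) + 1/(s + 2)
So Y = -1/(s + 3) + 3/(s + 2)
Inverse Laplace transform (L^(-1){1/(s + 3)} = e^(-3t), L^(-1){1/(s + 2)} = e^(-2t)):

Answer: y(t) = -1·e^(-3t) + 3·e^(-2t)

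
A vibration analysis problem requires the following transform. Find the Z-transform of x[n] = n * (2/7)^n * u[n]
Using the property Z{n * a^n * u[n]} = az/(z-a)^2
With a = 2/7: X(z) = (2/7)z/(z - 2/7)^2, |z| > 2/7

Answer: (2/7)z/(z - 2/7)^2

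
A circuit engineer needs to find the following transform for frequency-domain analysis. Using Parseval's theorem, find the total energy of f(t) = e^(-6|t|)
Parseval's theorem: E = integral |f(t)|^2 dt = (1/2pi) integral |F(omega)|^2 domega
E = integral_{-inf}^{inf} e^(-12|t|) dt = 2 * integral_0^inf e^(-12t) dt = 2/(2 * 6) = 1/6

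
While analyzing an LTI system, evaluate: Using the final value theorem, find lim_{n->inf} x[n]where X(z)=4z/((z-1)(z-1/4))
Final value theorem: lim x[n] = lim_{z->1} (z-1) * X(z)
(z-1) * X(z) = 4z/(z-1/4)
As z->1: 4/(1-1/4) = 4/(3/4) = 16/3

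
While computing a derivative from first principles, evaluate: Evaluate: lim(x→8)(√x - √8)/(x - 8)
Multiply by conjugate (√x + √8)/(√x + √8):
=(x - 8)/((x - 8)(√x + √8))=1/(√x + √8)
As x → 8: 1/(2√8)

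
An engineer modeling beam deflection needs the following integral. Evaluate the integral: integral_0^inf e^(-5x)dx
integral_0^inf e^(-5x) dx = [-1/5*e^(-5x)]_0^inf
= 0 - (-1/5) = 1/5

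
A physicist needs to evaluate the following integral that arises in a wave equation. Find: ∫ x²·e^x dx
Integration by parts twice:
First: u = x², dv = e^x dx => x²e^x - 2∫ xe^x dx
Second: u = x, dv = e^x dx => xe^x - e^x
Combining: x²e^x - 2xe^x+2e^x+C

Answer: e^x(x² - 2x+2)+C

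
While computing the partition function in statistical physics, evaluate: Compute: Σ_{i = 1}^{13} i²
Using formula: Σ i^2=n(n+1)(2n+1)/6=13·14·27/6=819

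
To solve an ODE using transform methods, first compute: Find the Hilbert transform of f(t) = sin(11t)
The Hilbert transform shifts each frequency component by -pi/2.
H{sin(wt)} = -cos(wt)
With w = 11: H{sin(11t)} = -cos(11t)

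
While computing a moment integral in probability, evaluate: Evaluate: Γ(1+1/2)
Γ(n+1/2)=(2n)!√π/(4^n·n!)
=2√π/(4·1)=(1/2)·√π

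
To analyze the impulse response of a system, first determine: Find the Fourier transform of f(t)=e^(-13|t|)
Using the standard pair: F{e^(-a|t|)}=2a/(a^2 + omega^2)
With a=13: F(omega)=26/(169 + omega^2)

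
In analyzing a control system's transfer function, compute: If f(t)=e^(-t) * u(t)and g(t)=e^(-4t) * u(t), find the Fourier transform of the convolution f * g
By the convolution theorem: F{f * g} = F(omega) * G(omega)
F(omega) = 1/(1+j * omega), G(omega) = 1/(4+j * omega)
F{f * g} = 1/((1+j * omega)(4+j * omega))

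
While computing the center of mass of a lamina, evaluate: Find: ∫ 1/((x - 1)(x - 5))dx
Partial fractions: 1/((x-1)(x-5))=A/(x-1)+B/(x-5)
A=-1/4, B=1/4
∫ [-1/4· 1/(x-1)+1/4· 1/(x-5)] dx
=(1/4)[ln|x-5| - ln|x-1|]+C

Answer: (1/4)·ln|(x-5)/(x-1)|+C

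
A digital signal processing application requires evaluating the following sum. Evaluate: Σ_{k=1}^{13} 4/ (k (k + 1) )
Partial fractions: 4/(k(k + 1))=4/k - 4/(k + 1)
Telescoping sum: 4(1 - 1/14)=4·13/14

Answer: 26/7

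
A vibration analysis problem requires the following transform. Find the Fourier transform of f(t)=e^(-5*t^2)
The Fourier transform of a Gaussian e^(-a * t^2) is sqrt(pi/a) * e^(-omega^2/(4a)).
With a = 5: F(omega) = sqrt(pi/5) * e^(-omega^2/20)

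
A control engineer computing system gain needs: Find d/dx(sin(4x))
Chain rule: d/dx[sin(u)]=cos(u)·u' where u=4x
u'=4

Answer: 4·cos(4x)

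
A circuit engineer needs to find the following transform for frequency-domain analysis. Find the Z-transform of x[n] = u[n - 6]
Using the time-shift property: Z{u[n-6]} = z^(-6) * z/(z-1)
= z^(-5)/(z-1)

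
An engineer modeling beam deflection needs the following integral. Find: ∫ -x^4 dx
Using power rule: ∫ -x^4 dx = -1/5 x^5 + C = (-1/5)x^5 + C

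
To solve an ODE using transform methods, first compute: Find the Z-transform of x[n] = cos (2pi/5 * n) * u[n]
Z{cos(w0 * n) * u[n]}=z(z - cos(w0))/(z^2-2z * cos(w0)+1)
With w0=2pi/5: X(z)=z(z - cos(2pi/5))/(z^2-2z * cos(2pi/5)+1)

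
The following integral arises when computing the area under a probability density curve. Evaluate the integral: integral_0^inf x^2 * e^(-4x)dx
This is a Gamma integral. Substitute u=4x (du=4 dx):
integral_0^inf x^2*e^(-4x) dx=(1/4^3) integral_0^inf u^2*e^(-u) du
=Gamma(3)/4^3=2!/4^3=2/64

Answer: 1/32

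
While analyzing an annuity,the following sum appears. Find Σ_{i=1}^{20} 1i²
=1·n(n + 1)(2n + 1)/6=1·20·21·41/6=2870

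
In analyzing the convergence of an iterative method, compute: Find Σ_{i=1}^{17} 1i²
= 1·n(n + 1)(2n + 1)/6 = 1·17·18·35/6 = 1785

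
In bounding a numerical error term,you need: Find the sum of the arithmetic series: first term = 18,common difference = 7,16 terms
Last term: a_n = 18+(16-1)·7 = 123
Sum = n(a_1+a_n)/2 = 16(18+123)/2 = 1128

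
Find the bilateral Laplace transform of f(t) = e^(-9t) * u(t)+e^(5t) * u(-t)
For e^(-9t) * u(t): L=1/(s+9), Re(s) > -9
For e^(5t) * u(-t): L=-1/(s-5), Re(s) < 5
Combined: F(s)=1/(s+9)-1/(s-5), -9 < Re(s) < 5

Answer: 1/(s+9)-1/(s-5), ROC: -9 < Re(s) < 5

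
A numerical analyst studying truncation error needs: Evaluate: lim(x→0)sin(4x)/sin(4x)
sin(u) ≈ u for small u:
sin(4x)/sin(4x) ≈ 4x/(4x) = 4/4

Answer: 1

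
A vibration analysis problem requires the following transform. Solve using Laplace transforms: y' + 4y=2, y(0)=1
Take L of both sides: sY(s) - 1 + 4Y(s) = 2/s
Y(s)(s + 4) = 2/s + 1
Y(s) = 2/(s(s + 4)) + 1/(s + 4)
Partial fractions: 2/(s(s + 4)) = (1/2)/s - (1/2)/(s + 4)
So Y(s) = (1/2)/s + (1/2)/(s + 4)
Inverse transform (L^(-1){1/s} = 1, L^(-1){1/(s + 4)} = e^(-4t)):

Answer: y(t) = 1/2 + (1/2)·e^(-4t)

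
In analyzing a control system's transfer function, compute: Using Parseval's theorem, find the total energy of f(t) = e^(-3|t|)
Parseval's theorem: E = integral |f(t)|^2 dt = (1/2pi) integral |F(omega)|^2 domega
E = integral_{-inf}^{inf} e^(-6|t|) dt = 2 * integral_0^inf e^(-6t) dt = 2/(2 * 3) = 1/3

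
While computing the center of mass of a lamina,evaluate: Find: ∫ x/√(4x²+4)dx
Let u=4x² + 4, du=8x dx
∫ (1/8)·u^(-1/2) du=√u/4 + C

Answer: √(4x² + 4)/4 + C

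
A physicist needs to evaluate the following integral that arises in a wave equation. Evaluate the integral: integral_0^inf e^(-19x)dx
integral_0^inf e^(-19x) dx=[-1/19 * e^(-19x)]_0^inf
=0 - (-1/19)=1/19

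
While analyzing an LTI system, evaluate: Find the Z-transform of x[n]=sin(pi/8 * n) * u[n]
Z{sin(w0*n)*u[n]} = z*sin(w0)/(z^2-2z*cos(w0)+1)
With w0 = pi/8: X(z) = z*sin(pi/8)/(z^2-2z*cos(pi/8)+1)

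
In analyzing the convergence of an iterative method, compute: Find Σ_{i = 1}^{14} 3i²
=3·n(n+1)(2n+1)/6=3·14·15·29/6=3045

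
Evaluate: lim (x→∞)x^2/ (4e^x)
Apply L'Hôpital 2 times (∞/∞ each time):
Eventually get 2!/(4e^x) → 0

Answer: 0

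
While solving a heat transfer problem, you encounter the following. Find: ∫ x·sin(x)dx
By parts: u = x, dv = sin(x) dx
du = dx, v = -cos(x)
= -x·cos(x) + sin(x) + C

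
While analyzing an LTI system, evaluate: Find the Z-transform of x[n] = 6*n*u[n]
Z{n * u[n]}=z/(z-1)^2
By linearity: Z{6 * n * u[n]}=6z/(z-1)^2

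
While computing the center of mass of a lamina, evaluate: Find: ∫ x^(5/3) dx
Power rule: ∫ x^(5/3) dx = x^(8/3)/(8/3) + C

Answer: (3/8)·x^(8/3) + C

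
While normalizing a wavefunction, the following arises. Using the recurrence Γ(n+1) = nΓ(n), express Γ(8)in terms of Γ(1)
Γ(8) = 7Γ(7) = 7·6Γ(6) = ... = 7!·Γ(1) = 5040·Γ(1)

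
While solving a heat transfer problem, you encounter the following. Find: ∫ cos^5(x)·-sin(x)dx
Let u = cos(x), du = -sin(x) dx
∫ u^5 du = u^6/6 + C

Answer: cos^6(x)/6 + C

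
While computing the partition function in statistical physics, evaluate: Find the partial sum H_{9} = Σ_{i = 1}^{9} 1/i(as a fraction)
H_9=1 + 1/2 + 1/3 + ... + 1/9
=7129/2520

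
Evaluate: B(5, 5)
B(x,y) = Γ(x)Γ(y)/Γ(x+y) = (x-1)!(y-1)!/(x+y-1)!
B(5,5) = 4!·4!/9! = 1/630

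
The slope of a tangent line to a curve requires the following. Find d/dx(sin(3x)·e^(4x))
Product rule: (fg)'=f'g+fg'
f=sin(3x), f'=3·cos(3x)
g=e^(4x), g'=4·e^(4x)

Answer: 3·cos(3x)·e^(4x)+4·sin(3x)·e^(4x)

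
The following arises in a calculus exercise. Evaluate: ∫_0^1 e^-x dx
Antiderivative: -e^-x
Evaluate: -(e^-1-1)

Answer: (e^-1-1)/(-1)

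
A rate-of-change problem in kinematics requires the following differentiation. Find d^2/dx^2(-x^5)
Apply power rule 2 times:
d^1: -5x^4
d^2: -20x^3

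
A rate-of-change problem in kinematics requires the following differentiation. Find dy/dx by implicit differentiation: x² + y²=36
Differentiate both sides: 2x + 2y·(dy/dx) = 0
Solve: dy/dx = -2x/(2y) = -x/y

Answer: dy/dx = -x/y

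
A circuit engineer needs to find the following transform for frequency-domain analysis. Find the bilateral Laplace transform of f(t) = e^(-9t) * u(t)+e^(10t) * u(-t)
For e^(-9t)*u(t): L = 1/(s+9), Re(s) > -9
For e^(10t)*u(-t): L = -1/(s-10), Re(s) < 10
Combined: F(s) = 1/(s+9)-1/(s-10), -9 < Re(s) < 10

Answer: 1/(s+9)-1/(s-10), ROC: -9 < Re(s) < 10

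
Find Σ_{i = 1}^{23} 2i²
=2·n(n+1)(2n+1)/6=2·23·24·47/6=8648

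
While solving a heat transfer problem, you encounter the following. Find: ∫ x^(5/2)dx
Power rule: ∫ x^(5/2) dx = x^(7/2)/(7/2)+C

Answer: (2/7)·x^(7/2)+C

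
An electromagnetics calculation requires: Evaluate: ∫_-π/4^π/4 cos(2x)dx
Antiderivative: sin(2x)/2
Evaluate at bounds: [sin(2·π/4)/2] - [sin(2·-π/4)/2]
= ((1) - (-1))/2 = 1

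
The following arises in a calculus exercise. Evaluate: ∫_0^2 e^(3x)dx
Antiderivative: (1/3)e^(3x)
Evaluate: (1/3)(e^6 - 1)

Answer: (e^6 - 1)/3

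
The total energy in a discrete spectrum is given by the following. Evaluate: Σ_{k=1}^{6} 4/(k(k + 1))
Partial fractions: 4/(k(k+1)) = 4/k - 4/(k+1)
Telescoping sum: 4(1-1/7) = 4·6/7

Answer: 24/7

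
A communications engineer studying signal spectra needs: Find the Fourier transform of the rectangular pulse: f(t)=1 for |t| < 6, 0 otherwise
F(omega) = integral from -6 to 6 of e^(-j*omega*t) dt
= 2*sin(6*omega)/omega = 12*sinc(6*omega/pi)

Answer: 2*sin(6*omega)/omega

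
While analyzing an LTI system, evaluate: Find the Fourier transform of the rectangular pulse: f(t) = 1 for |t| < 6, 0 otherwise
F(omega) = integral from -6 to 6 of e^(-j*omega*t) dt
= 2*sin(6*omega)/omega = 12*sinc(6*omega/pi)

Answer: 2*sin(6*omega)/omega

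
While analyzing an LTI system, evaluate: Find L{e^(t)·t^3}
First shifting: L{e^(at)f(t)} = F(s-a)
L{t^3} = 6/s^4
Shift s → s-1: 6/(s-1)^4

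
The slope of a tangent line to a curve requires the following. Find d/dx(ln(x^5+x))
Chain rule: d/dx[ln(u)] = u'/u where u = x^5+x
u' = 5x^4+1

Answer: (5x^4+1)/(x^5+x)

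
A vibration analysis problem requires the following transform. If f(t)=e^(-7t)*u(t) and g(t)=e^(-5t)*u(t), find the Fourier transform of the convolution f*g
By the convolution theorem: F{f*g}=F(omega)*G(omega)
F(omega)=1/(7 + j*omega), G(omega)=1/(5 + j*omega)
F{f*g}=1/((7 + j*omega)(5 + j*omega))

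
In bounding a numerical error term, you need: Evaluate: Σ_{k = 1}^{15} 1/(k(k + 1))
Partial fractions: 1/(k(k + 1))=1/k - 1/(k + 1)
Telescoping sum: 1(1 - 1/16)=1·15/16

Answer: 15/16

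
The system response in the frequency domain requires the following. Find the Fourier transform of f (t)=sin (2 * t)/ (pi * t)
sin(W * t)/(pi * t) = (W/pi) * sinc(W * t/pi) is the impulse response of the ideal low-pass filter with cutoff W (here W = 2).
Its Fourier transform is a rectangular function:
F(omega) = 1 for |omega| < 2, 0 otherwise

Answer: rect(omega/4) [i.e., 1 for |omega| < 2, 0 otherwise]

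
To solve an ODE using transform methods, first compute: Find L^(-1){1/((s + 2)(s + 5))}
Partial fractions: 1/((s+2)(s+5)) = A/(s+2)+B/(s+5)
Cover-up: A = 1/(s+5)|_{s = -2} = 1/3; B = 1/(s+2)|_{s = -5} = -1/3
L^(-1) = (1/3)e^(-2t) - (1/3)e^(-5t)

Answer: (1/3)(e^(-2t) - e^(-5t))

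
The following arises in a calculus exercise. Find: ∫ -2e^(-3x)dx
Since d/dx[e^(-3x)] = -3e^(-3x), we get 2/3 e^(-3x)+C

Answer: (2/3)e^(-3x)+C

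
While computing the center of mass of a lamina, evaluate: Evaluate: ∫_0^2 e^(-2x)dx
Antiderivative: (1/(-2))e^(-2x)
Evaluate: (1/(-2))(e^-4-1)

Answer: (e^-4-1)/(-2)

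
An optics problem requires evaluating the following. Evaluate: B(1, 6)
B(x,y)=Γ(x)Γ(y)/Γ(x + y)=(x-1)!(y-1)!/(x + y-1)!
B(1,6)=0!·5!/6!=1/6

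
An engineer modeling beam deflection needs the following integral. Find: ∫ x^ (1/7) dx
Power rule: ∫ x^(1/7) dx = x^(8/7)/(8/7)+C

Answer: (7/8)·x^(8/7)+C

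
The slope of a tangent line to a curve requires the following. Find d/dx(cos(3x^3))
Chain rule: d/dx[cos(u)] = -sin(u)·u' where u = 3x^3
u' = 9x^2

Answer: -9x^2·sin(3x^3)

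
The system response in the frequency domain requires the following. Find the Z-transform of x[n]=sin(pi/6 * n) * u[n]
Z{sin(w0*n)*u[n]} = z*sin(w0)/(z^2 - 2z*cos(w0) + 1)
With w0 = pi/6: X(z) = z*sin(pi/6)/(z^2 - 2z*cos(pi/6) + 1)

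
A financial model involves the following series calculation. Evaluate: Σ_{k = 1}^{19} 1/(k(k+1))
Partial fractions: 1/(k(k + 1))=1/k - 1/(k + 1)
Telescoping sum: 1(1 - 1/20)=1·19/20

Answer: 19/20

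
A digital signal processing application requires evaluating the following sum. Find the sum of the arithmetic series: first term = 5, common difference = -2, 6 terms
Last term: a_n = 5+(6-1)·-2 = -5
Sum = n(a_1+a_n)/2 = 6(5+(-5))/2 = 0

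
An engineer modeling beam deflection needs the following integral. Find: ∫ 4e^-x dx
Since d/dx[e^-x] = - e^-x, we get -4e^-x + C

Answer: -4e^-x + C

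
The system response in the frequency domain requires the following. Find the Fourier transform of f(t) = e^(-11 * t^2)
The Fourier transform of a Gaussian e^(-a * t^2) is sqrt(pi/a) * e^(-omega^2/(4a)).
With a = 11: F(omega) = sqrt(pi/11) * e^(-omega^2/44)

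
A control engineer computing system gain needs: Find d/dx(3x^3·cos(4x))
Product rule: (fg)' = f'g+fg'
f = 3x^3, f' = 9x^2
g = cos(4x), g' = -4·sin(4x)

Answer: 9x^2·cos(4x)-12x^3·sin(4x)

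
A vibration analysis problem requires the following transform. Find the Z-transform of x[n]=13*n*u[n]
Z{n*u[n]}=z/(z-1)^2
By linearity: Z{13*n*u[n]}=13z/(z-1)^2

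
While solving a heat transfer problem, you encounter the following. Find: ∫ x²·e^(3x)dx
Integration by parts twice:
First: u=x², dv=e^(3x) dx => x²e^(3x)/3 - (2/3)∫ xe^(3x) dx
Second (∫ xe^(3x) dx): xe^(3x)/3 - e^(3x)/9
Combining: e^(3x)(x²/3-2x/9+2/27)+C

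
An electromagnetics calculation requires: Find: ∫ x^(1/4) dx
Power rule: ∫ x^(1/4) dx=x^(5/4)/(5/4) + C

Answer: (4/5)·x^(5/4) + C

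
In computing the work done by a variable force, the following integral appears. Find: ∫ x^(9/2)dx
Power rule: ∫ x^(9/2) dx = x^(11/2)/(11/2) + C

Answer: (2/11)·x^(11/2) + C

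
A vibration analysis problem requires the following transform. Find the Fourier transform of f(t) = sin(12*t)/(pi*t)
sin(W * t)/(pi * t)=(W/pi) * sinc(W * t/pi) is the impulse response of the ideal low-pass filter with cutoff W (here W=12).
Its Fourier transform is a rectangular function:
F(omega)=1 for |omega| < 12, 0 otherwise

Answer: rect(omega/24) [i.e., 1 for |omega| < 12, 0 otherwise]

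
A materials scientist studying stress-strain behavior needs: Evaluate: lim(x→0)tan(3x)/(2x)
tan(u) ≈ u for small u:
tan(3x)/(2x) ≈ 3x/(2x) = 3/2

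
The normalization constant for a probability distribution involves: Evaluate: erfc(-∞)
erfc(x)=1 - erf(x); erfc(-∞)=1 - erf(-∞)=1 - (-1)=2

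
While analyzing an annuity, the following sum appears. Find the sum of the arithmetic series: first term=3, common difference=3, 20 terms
Last term: a_n = 3 + (20 - 1)·3 = 60
Sum = n(a_1 + a_n)/2 = 20(3 + 60)/2 = 630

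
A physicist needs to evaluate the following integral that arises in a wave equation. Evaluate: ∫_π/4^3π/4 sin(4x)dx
Antiderivative: -cos(4x)/4
Evaluate at bounds: [-cos(4·3π/4)/4] - [-cos(4·π/4)/4]
=(-(-1) + (-1))/4=0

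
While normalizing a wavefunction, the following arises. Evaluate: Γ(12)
Γ(n)=(n-1)! for positive integers
Γ(12)=11!=39916800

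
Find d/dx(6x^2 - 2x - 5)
Power rule: d/dx(ax^n)=n·a·x^(n-1)
Term by term: 12·x - 2

Answer: 12x - 2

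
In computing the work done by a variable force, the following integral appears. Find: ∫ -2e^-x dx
Since d/dx[e^-x]=- e^-x, we get 2e^-x+C

Answer: 2e^-x+C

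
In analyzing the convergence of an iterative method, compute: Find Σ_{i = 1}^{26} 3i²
= 3·n(n+1)(2n+1)/6 = 3·26·27·53/6 = 18603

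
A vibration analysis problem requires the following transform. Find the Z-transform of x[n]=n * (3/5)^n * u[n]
Using the property Z{n*a^n*u[n]} = az/(z-a)^2
With a = 3/5: X(z) = (3/5)z/(z - 3/5)^2, |z| > 3/5

Answer: (3/5)z/(z - 3/5)^2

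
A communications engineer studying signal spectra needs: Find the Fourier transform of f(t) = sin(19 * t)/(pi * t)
sin(W * t)/(pi * t)=(W/pi) * sinc(W * t/pi) is the impulse response of the ideal low-pass filter with cutoff W (here W=19).
Its Fourier transform is a rectangular function:
F(omega)=1 for |omega| < 19, 0 otherwise

Answer: rect(omega/38) [i.e., 1 for |omega| < 19, 0 otherwise]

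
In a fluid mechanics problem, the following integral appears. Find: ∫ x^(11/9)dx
Power rule: ∫ x^(11/9) dx = x^(20/9)/(20/9) + C

Answer: (9/20)·x^(20/9) + C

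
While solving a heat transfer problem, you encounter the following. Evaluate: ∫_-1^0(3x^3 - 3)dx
Step 1: Find antiderivative F(x) = (3/4)x^4-3x
Step 2: F(0) - F(-1) = 0 - (15/4) = -15/4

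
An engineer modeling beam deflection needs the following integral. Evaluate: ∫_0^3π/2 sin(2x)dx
Antiderivative: -cos(2x)/2
Evaluate at bounds: [-cos(2·3π/2)/2] - [-cos(2·0)/2]
= (-(-1)+(1))/2 = 1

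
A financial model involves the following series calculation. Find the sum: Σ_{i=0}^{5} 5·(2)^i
Geometric series: S = a(1 - r^n)/(1 - r)
a = 5, r = 2, n = 6
S = 5(1 - 64)/-1 = 315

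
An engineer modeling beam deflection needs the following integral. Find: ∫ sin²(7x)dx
Using identity sin²(u) = (1 - cos(2u))/2:
∫ (1 - cos(14x))/2 dx = x/2 - sin(14x)/28 + C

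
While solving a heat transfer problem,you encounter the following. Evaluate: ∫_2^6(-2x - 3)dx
Step 1: Find antiderivative F(x)=-x^2-3x
Step 2: F(6) - F(2)=-54 - (-10)=-44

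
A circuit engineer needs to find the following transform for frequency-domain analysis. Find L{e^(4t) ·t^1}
First shifting: L{e^(at)f(t)}=F(s-a)
L{t^1}=1/s^2
Shift s → s-4: 1/(s-4)^2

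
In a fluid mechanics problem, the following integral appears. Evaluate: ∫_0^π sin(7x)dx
Antiderivative: -cos(7x)/7
Evaluate at bounds: [-cos(7·π)/7] - [-cos(7·0)/7]
=(-(-1) + (1))/7=2/7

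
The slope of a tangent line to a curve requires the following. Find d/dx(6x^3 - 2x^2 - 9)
Power rule: d/dx(ax^n)=n·a·x^(n-1)
Term by term: 18·x^2 - 4·x

Answer: 18x^2 - 4x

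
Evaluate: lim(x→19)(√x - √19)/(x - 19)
Multiply by conjugate (√x+√19)/(√x+√19):
=(x - 19)/((x - 19)(√x+√19))=1/(√x+√19)
As x → 19: 1/(2√19)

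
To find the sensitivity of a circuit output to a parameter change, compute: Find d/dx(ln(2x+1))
Chain rule: d/dx[ln(u)]=u'/u where u=2x+1
u'=2

Answer: (2)/(2x+1)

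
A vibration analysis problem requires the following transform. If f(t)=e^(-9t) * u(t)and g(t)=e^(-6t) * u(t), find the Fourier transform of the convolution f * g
By the convolution theorem: F{f*g}=F(omega)*G(omega)
F(omega)=1/(9 + j*omega), G(omega)=1/(6 + j*omega)
F{f*g}=1/((9 + j*omega)(6 + j*omega))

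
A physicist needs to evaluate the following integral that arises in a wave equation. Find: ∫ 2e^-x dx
Since d/dx[e^-x] = - e^-x, we get -2e^-x+C

Answer: -2e^-x+C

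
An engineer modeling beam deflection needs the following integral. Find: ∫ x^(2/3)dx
Power rule: ∫ x^(2/3) dx = x^(5/3)/(5/3)+C

Answer: (3/5)·x^(5/3)+C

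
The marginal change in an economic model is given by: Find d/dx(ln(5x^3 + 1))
Chain rule: d/dx[ln(u)]=u'/u where u=5x^3 + 1
u'=15x^2

Answer: (15x^2)/(5x^3 + 1)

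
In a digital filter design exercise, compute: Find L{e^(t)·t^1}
First shifting: L{e^(at)f(t)}=F(s-a)
L{t^1}=1/s^2
Shift s → s-1: 1/(s-1)^2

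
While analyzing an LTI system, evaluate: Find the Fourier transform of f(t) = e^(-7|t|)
Using the standard pair: F{e^(-a|t|)} = 2a/(a^2+omega^2)
With a = 7: F(omega) = 14/(49+omega^2)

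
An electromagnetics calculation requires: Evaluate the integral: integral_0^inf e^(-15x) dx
integral_0^inf e^(-15x) dx=[-1/15*e^(-15x)]_0^inf
=0 - (-1/15)=1/15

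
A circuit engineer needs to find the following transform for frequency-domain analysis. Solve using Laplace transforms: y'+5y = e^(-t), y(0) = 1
Take L: sY - 1 + 5Y = 1/(s + 1)
Y(s + 5) = 1/(s + 1) + 1
Y = 1/((s + 1)(s + 5)) + 1/(s + 5)
Partial fractions: 1/((s + 1)(s + 5)) = (1/4)/(s + 1) - (1/4)/(s + 5)
So Y = (1/4)/(s + 1) + (3/4)/(s + 5)
Inverse Laplace transform (L^(-1){1/(s + 1)} = e^(-t), L^(-1){1/(s + 5)} = e^(-5t)):

Answer: y(t) = (1/4)·e^(-t) + (3/4)·e^(-5t)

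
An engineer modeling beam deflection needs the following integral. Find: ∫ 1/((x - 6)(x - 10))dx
Partial fractions: 1/((x-6)(x-10))=A/(x-6) + B/(x-10)
A=-1/4, B=1/4
∫ [-1/4· 1/(x-6) + 1/4· 1/(x-10)] dx
=(1/4)[ln|x-10| - ln|x-6|] + C

Answer: (1/4)·ln|(x-10)/(x-6)| + C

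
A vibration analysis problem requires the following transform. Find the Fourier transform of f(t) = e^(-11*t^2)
The Fourier transform of a Gaussian e^(-a * t^2) is sqrt(pi/a) * e^(-omega^2/(4a)).
With a=11: F(omega)=sqrt(pi/11) * e^(-omega^2/44)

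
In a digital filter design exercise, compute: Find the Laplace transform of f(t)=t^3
L{t^n}=n!/s^(n + 1)
L{t^3}=3!/s^4=6/s^4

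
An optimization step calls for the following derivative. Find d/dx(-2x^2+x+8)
Power rule: d/dx(ax^n) = n·a·x^(n-1)
Term by term: -4·x+1

Answer: -4x+1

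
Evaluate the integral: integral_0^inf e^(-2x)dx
integral_0^inf e^(-2x) dx=[-1/2*e^(-2x)]_0^inf
=0 - (-1/2)=1/2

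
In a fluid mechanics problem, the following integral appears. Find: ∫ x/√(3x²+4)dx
Let u = 3x² + 4, du = 6x dx
∫ (1/6)·u^(-1/2) du = √u/3 + C

Answer: √(3x² + 4)/3 + C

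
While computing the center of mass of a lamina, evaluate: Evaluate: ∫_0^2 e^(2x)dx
Antiderivative: (1/2)e^(2x)
Evaluate: (1/2)(e^4 - 1)

Answer: (e^4 - 1)/2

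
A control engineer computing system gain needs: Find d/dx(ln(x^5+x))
Chain rule: d/dx[ln(u)]=u'/u where u=x^5+x
u'=5x^4+1

Answer: (5x^4+1)/(x^5+x)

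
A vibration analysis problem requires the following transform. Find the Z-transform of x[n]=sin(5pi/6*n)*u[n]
Z{sin(w0 * n) * u[n]} = z * sin(w0)/(z^2-2z * cos(w0)+1)
With w0 = 5pi/6: X(z) = z * sin(5pi/6)/(z^2-2z * cos(5pi/6)+1)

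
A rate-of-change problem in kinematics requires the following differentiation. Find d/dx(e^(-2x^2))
Chain rule: d/dx[e^u] = e^u · u' where u = -2x^2
u' = -4x

Answer: -4x·e^(-2x^2)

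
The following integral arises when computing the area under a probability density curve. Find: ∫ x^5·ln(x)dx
By parts: u = ln(x), dv = x^5 dx
du = 1/x dx, v = x^6/6
= x^6·ln(x)/6 - ∫ x^5/6 dx
= x^6·ln(x)/6 - x^6/36 + C

Answer: x^6(ln(x)/6 - 1/36) + C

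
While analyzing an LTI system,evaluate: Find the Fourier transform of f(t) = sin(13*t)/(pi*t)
sin(W*t)/(pi*t) = (W/pi)*sinc(W*t/pi) is the impulse response of the ideal low-pass filter with cutoff W (here W = 13).
Its Fourier transform is a rectangular function:
F(omega) = 1 for |omega| < 13, 0 otherwise

Answer: rect(omega/26) [i.e., 1 for |omega| < 13, 0 otherwise]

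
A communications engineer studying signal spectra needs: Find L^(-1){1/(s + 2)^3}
L^(-1){1/(s-a)^n}=t^(n-1)·e^(at)/(n-1)!
Here a=-2, n=3: t^2·e^(-2t)/2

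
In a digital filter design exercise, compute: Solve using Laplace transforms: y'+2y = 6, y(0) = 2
Take L of both sides: sY(s) - 2 + 2Y(s)=6/s
Y(s)(s + 2)=6/s + 2
Y(s)=6/(s(s + 2)) + 2/(s + 2)
Partial fractions: 6/(s(s + 2))=3/s - 3/(s + 2)
So Y(s)=3/s - 1/(s + 2)
Inverse transform (L^(-1){1/s}=1, L^(-1){1/(s + 2)}=e^(-2t)):

Answer: y(t)=3 - e^(-2t)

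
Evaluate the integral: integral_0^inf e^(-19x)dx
integral_0^inf e^(-19x) dx=[-1/19 * e^(-19x)]_0^inf
=0 - (-1/19)=1/19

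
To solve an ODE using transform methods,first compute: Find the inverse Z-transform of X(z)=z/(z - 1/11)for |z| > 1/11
Standard pair: z/(z-a) <-> a^n * u[n] for causal signals
With a=1/11: x[n]=(1/11)^n * u[n]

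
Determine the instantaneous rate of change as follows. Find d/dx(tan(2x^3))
Chain rule: d/dx[tan(u)] = sec²(u)·u' where u = 2x^3
u' = 6x^2

Answer: 6x^2·sec²(2x^3)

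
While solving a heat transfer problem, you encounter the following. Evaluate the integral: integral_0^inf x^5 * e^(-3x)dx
This is a Gamma integral. Substitute u=3x (du=3 dx):
integral_0^inf x^5*e^(-3x) dx=(1/3^6) integral_0^inf u^5*e^(-u) du
=Gamma(6)/3^6=5!/3^6=120/729

Answer: 40/243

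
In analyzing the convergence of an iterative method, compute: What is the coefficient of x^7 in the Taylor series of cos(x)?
cos(x) has only even powers. Coefficient of x^7 = 0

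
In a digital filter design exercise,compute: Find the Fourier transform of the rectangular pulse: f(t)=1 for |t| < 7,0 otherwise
F(omega) = integral from -7 to 7 of e^(-j * omega * t) dt
= 2 * sin(7 * omega)/omega = 14 * sinc(7 * omega/pi)

Answer: 2 * sin(7 * omega)/omega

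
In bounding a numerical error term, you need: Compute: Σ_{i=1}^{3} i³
Using formula: Σ i^3=[n(n+1)/2]²=[3·4/2]²=36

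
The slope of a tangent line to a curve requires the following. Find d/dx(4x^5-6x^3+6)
Power rule: d/dx(ax^n) = n·a·x^(n-1)
Term by term: 20·x^4-18·x^2

Answer: 20x^4-18x^2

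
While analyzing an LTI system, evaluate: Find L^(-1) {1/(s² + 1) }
L^(-1){w/(s² + w²)} = sin(wt)
Here w = 1

Answer: sin(t)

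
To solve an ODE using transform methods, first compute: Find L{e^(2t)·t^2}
First shifting: L{e^(at)f(t)}=F(s-a)
L{t^2}=2/s^3
Shift s → s-2: 2/(s-2)^3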